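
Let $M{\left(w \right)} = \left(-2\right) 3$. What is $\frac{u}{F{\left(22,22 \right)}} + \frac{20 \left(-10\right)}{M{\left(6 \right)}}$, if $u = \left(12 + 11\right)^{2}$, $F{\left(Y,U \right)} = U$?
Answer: $\frac{3787}{66} \approx 57.379$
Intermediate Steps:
$M{\left(w \right)} = -6$
$u = 529$ ($u = 23^{2} = 529$)
$\frac{u}{F{\left(22,22 \right)}} + \frac{20 \left(-10\right)}{M{\left(6 \right)}} = \frac{529}{22} + \frac{20 \left(-10\right)}{-6} = 529 \cdot \frac{1}{22} - - \frac{100}{3} = \frac{529}{22} + \frac{100}{3} = \frac{3787}{66}$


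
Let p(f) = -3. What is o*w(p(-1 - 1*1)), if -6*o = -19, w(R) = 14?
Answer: 133/3 ≈ 44.333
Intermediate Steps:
o = 19/6 (o = -1/6*(-19) = 19/6 ≈ 3.1667)
o*w(p(-1 - 1*1)) = (19/6)*14 = 133/3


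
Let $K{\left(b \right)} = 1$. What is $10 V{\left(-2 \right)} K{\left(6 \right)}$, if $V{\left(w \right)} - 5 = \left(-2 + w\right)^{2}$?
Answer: $210$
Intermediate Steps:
$V{\left(w \right)} = 5 + \left(-2 + w\right)^{2}$
$10 V{\left(-2 \right)} K{\left(6 \right)} = 10 \left(5 + \left(-2 - 2\right)^{2}\right) 1 = 10 \left(5 + \left(-4\right)^{2}\right) 1 = 10 \left(5 + 16\right) 1 = 10 \cdot 21 \cdot 1 = 210 \cdot 1 = 210$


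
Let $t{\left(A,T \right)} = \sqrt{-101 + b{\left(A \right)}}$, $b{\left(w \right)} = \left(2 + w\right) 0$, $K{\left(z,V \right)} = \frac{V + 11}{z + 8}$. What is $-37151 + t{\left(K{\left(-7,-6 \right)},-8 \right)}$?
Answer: $-37151 + i \sqrt{101} \approx -37151.0 + 10.05 i$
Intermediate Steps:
$K{\left(z,V \right)} = \frac{11 + V}{8 + z}$
$b{\left(w \right)} = 0$
$t{\left(A,T \right)} = i \sqrt{101}$ ($t{\left(A,T \right)} = \sqrt{-101 + 0} = \sqrt{-101} = i \sqrt{101}$)
$-37151 + t{\left(K{\left(-7,-6 \right)},-8 \right)} = -37151 + i \sqrt{101}$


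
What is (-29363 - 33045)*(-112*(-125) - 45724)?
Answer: 1979831392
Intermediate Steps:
(-29363 - 33045)*(-112*(-125) - 45724) = -62408*(14000 - 45724) = -62408*(-31724) = 1979831392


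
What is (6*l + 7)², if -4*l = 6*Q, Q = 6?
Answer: 2209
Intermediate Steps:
l = -9 (l = -3*6/2 = -¼*36 = -9)
(6*l + 7)² = (6*(-9) + 7)² = (-54 + 7)² = (-47)² = 2209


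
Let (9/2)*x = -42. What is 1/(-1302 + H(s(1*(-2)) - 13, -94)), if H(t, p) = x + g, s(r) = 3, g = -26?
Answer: -3/4012 ≈ -0.00074776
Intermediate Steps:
x = -28/3 (x = (2/9)*(-42) = -28/3 ≈ -9.3333)
H(t, p) = -106/3 (H(t, p) = -28/3 - 26 = -106/3)
1/(-1302 + H(s(1*(-2)) - 13, -94)) = 1/(-1302 - 106/3) = 1/(-4012/3) = -3/4012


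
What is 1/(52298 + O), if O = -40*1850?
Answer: -1/21702 ≈ -4.6079e-5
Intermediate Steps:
O = -74000 (O = -1*74000 = -74000)
1/(52298 + O) = 1/(52298 - 74000) = 1/(-21702) = -1/21702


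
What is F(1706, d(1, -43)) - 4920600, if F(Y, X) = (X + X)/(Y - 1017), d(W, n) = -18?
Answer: -3390293436/689 ≈ -4.9206e+6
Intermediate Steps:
F(Y, X) = 2*X/(-1017 + Y) (F(Y, X) = (2*X)/(-1017 + Y) = 2*X/(-1017 + Y))
F(1706, d(1, -43)) - 4920600 = 2*(-18)/(-1017 + 1706) - 4920600 = 2*(-18)/689 - 4920600 = 2*(-18)*(1/689) - 4920600 = -36/689 - 4920600 = -3390293436/689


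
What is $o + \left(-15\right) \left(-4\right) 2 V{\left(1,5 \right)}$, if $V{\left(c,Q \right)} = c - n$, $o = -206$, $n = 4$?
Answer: $-566$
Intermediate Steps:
$V{\left(c,Q \right)} = -4 + c$ ($V{\left(c,Q \right)} = c - 4 = -4 + c$)
$o + \left(-15\right) \left(-4\right) 2 V{\left(1,5 \right)} = -206 + \left(-15\right) \left(-4\right) 2 \left(-4 + 1\right) = -206 + 60 \cdot 2 \left(-3\right) = -206 + 60 \left(-6\right) = -206 - 360 = -566$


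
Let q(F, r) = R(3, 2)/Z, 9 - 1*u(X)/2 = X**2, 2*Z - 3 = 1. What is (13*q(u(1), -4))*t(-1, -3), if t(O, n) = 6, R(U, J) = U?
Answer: 117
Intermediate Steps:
Z = 2 (Z = 3/2 + (1/2)*1 = 3/2 + 1/2 = 2)
u(X) = 18 - 2*X**2
q(F, r) = 3/2
(13*q(u(1), -4))*t(-1, -3) = (13*(3/2))*6 = (39/2)*6 = 117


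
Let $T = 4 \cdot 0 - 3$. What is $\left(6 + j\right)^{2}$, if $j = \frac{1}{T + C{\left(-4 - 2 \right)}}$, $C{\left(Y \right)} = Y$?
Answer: $\frac{2809}{81} \approx 34.679$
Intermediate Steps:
$T = -3$ ($T = 0 - 3 = -3$)
$j = - \frac{1}{9}$ ($j = \frac{1}{-3 - 6} = \frac{1}{-9} = - \frac{1}{9} \approx -0.11111$)
$\left(6 + j\right)^{2} = \left(6 - \frac{1}{9}\right)^{2} = \left(\frac{53}{9}\right)^{2} = \frac{2809}{81}$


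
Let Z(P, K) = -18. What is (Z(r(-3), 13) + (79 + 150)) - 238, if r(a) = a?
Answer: -27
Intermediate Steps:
(Z(r(-3), 13) + (79 + 150)) - 238 = (-18 + (79 + 150)) - 238 = (-18 + 229) - 238 = 211 - 238 = -27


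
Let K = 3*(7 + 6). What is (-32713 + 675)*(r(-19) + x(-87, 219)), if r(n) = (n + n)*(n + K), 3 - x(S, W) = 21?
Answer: 24925564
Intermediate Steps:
K = 39 (K = 3*13 = 39)
x(S, W) = -18 (x(S, W) = 3 - 1*21 = 3 - 21 = -18)
r(n) = 2*n*(39 + n) (r(n) = (n + n)*(n + 39) = (2*n)*(39 + n) = 2*n*(39 + n))
(-32713 + 675)*(r(-19) + x(-87, 219)) = (-32713 + 675)*(2*(-19)*(39 - 19) - 18) = -32038*(2*(-19)*20 - 18) = -32038*(-760 - 18) = -32038*(-778) = 24925564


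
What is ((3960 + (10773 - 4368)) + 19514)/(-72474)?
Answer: -29879/72474 ≈ -0.41227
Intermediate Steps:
((3960 + (10773 - 4368)) + 19514)/(-72474) = ((3960 + 6405) + 19514)*(-1/72474) = (10365 + 19514)*(-1/72474) = 29879*(-1/72474) = -29879/72474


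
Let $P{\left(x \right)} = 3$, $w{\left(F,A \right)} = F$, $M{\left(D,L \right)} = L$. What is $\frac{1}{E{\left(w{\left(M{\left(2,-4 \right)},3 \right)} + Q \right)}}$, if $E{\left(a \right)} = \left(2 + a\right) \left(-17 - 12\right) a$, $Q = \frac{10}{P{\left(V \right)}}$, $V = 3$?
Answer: $\frac{9}{232} \approx 0.038793$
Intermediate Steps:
$Q = \frac{10}{3} \approx 3.3333$
$E{\left(a \right)} = a \left(-58 - 29 a\right)$ ($E{\left(a \right)} = \left(2 + a\right) \left(-29\right) a = \left(-58 - 29 a\right) a = a \left(-58 - 29 a\right)$)
$\frac{1}{E{\left(w{\left(M{\left(2,-4 \right)},3 \right)} + Q \right)}} = \frac{1}{\left(-29\right) \left(-4 + \frac{10}{3}\right) \left(2 + \left(-4 + \frac{10}{3}\right)\right)} = \frac{1}{\left(-29\right) \left(- \frac{2}{3}\right) \left(2 - \frac{2}{3}\right)} = \frac{1}{\left(-29\right) \left(- \frac{2}{3}\right) \frac{4}{3}} = \frac{1}{\frac{232}{9}} = \frac{9}{232}$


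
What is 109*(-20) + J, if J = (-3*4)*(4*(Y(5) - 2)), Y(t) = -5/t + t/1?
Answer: -2276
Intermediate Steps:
Y(t) = t - 5/t (Y(t) = -5/t + t*1 = -5/t + t = t - 5/t)
J = -96 (J = (-3*4)*(4*((5 - 5/5) - 2)) = -48*((5 - 5*1/5) - 2) = -48*((5 - 1) - 2) = -48*(4 - 2) = -48*2 = -12*8 = -96)
109*(-20) + J = 109*(-20) - 96 = -2180 - 96 = -2276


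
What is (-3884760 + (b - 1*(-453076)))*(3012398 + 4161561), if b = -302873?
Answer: -26791558801163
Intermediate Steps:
(-3884760 + (b - 1*(-453076)))*(3012398 + 4161561) = (-3884760 + (-302873 - 1*(-453076)))*(3012398 + 4161561) = (-3884760 + (-302873 + 453076))*7173959 = (-3884760 + 150203)*7173959 = -3734557*7173959 = -26791558801163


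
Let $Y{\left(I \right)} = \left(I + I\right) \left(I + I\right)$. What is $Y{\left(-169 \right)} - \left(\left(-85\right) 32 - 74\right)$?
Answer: $117038$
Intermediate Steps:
$Y{\left(I \right)} = 4 I^{2}$ ($Y{\left(I \right)} = 2 I 2 I = 4 I^{2}$)
$Y{\left(-169 \right)} - \left(\left(-85\right) 32 - 74\right) = 4 \left(-169\right)^{2} - \left(\left(-85\right) 32 - 74\right) = 4 \cdot 28561 - \left(-2720 - 74\right) = 114244 - -2794 = 114244 + 2794 = 117038$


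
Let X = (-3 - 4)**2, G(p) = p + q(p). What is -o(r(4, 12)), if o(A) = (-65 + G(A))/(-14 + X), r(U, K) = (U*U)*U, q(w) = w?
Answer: -9/5 ≈ -1.8000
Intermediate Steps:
r(U, K) = U**3 (r(U, K) = U**2*U = U**3)
G(p) = 2*p (G(p) = p + p = 2*p)
X = 49 (X = (-7)**2 = 49)
o(A) = -13/7 + 2*A/35 (o(A) = (-65 + 2*A)/(-14 + 49) = (-65 + 2*A)/35 = (-65 + 2*A)*(1/35) = -13/7 + 2*A/35)
-o(r(4, 12)) = -(-13/7 + (2/35)*4**3) = -(-13/7 + (2/35)*64) = -(-13/7 + 128/35) = -1*9/5 = -9/5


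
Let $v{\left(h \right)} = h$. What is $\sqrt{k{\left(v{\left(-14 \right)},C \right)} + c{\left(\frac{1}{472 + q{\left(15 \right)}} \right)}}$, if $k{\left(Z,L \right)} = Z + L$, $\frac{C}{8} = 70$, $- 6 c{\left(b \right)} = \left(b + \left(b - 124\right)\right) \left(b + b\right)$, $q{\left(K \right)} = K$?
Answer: $\frac{2 \sqrt{291407406}}{1461} \approx 23.368$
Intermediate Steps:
$c{\left(b \right)} = - \frac{b \left(-124 + 2 b\right)}{3}$ ($c{\left(b \right)} = - \frac{\left(b + \left(b - 124\right)\right) \left(b + b\right)}{6} = - \frac{\left(b + \left(-124 + b\right)\right) 2 b}{6} = - \frac{\left(-124 + 2 b\right) 2 b}{6} = - \frac{2 b \left(-124 + 2 b\right)}{6} = - \frac{b \left(-124 + 2 b\right)}{3}$)
$C = 560$ ($C = 8 \cdot 70 = 560$)
$k{\left(Z,L \right)} = L + Z$
$\sqrt{k{\left(v{\left(-14 \right)},C \right)} + c{\left(\frac{1}{472 + q{\left(15 \right)}} \right)}} = \sqrt{\left(560 - 14\right) + \frac{2 \left(62 - \frac{1}{472 + 15}\right)}{3 \left(472 + 15\right)}} = \sqrt{546 + \frac{2 \left(62 - \frac{1}{487}\right)}{3 \cdot 487}} = \sqrt{546 + \frac{2}{3} \cdot \frac{1}{487} \left(62 - \frac{1}{487}\right)} = \sqrt{546 + \frac{2}{3} \cdot \frac{1}{487} \cdot \frac{30193}{487}} = \sqrt{546 + \frac{60386}{711507}} = \sqrt{\frac{388543208}{711507}} = \frac{2 \sqrt{291407406}}{1461}$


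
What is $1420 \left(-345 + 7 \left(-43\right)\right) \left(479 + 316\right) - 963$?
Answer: $-729270363$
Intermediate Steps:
$1420 \left(-345 + 7 \left(-43\right)\right) \left(479 + 316\right) - 963 = 1420 \left(-345 - 301\right) 795 - 963 = 1420 \left(\left(-646\right) 795\right) - 963 = 1420 \left(-513570\right) - 963 = -729269400 - 963 = -729270363$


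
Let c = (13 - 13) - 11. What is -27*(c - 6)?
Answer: 459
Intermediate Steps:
c = -11 (c = 0 - 11 = -11)
-27*(c - 6) = -27*(-11 - 6) = -27*(-17) = 459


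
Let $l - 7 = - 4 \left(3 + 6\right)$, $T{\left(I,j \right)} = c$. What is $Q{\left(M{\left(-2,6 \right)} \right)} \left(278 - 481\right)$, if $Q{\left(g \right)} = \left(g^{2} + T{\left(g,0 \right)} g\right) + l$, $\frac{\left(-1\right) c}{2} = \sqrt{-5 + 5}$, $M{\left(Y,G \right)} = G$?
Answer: $-1421$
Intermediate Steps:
$c = 0$ ($c = - 2 \sqrt{-5 + 5} = - 2 \sqrt{0} = \left(-2\right) 0 = 0$)
$T{\left(I,j \right)} = 0$
$l = -29$ ($l = 7 - 4 \left(3 + 6\right) = 7 - 36 = -29$)
$Q{\left(g \right)} = -29 + g^{2}$ ($Q{\left(g \right)} = \left(g^{2} + 0 g\right) - 29 = \left(g^{2} + 0\right) - 29 = g^{2} - 29 = -29 + g^{2}$)
$Q{\left(M{\left(-2,6 \right)} \right)} \left(278 - 481\right) = \left(-29 + 6^{2}\right) \left(278 - 481\right) = \left(-29 + 36\right) \left(-203\right) = 7 \left(-203\right) = -1421$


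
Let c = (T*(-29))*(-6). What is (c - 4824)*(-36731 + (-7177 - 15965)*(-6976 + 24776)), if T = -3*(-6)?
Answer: 697043648052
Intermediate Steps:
T = 18
c = 3132 (c = (18*(-29))*(-6) = -522*(-6) = 3132)
(c - 4824)*(-36731 + (-7177 - 15965)*(-6976 + 24776)) = (3132 - 4824)*(-36731 + (-7177 - 15965)*(-6976 + 24776)) = -1692*(-36731 - 23142*17800) = -1692*(-36731 - 411927600) = -1692*(-411964331) = 697043648052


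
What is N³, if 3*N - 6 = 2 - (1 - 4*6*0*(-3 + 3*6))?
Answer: 343/27 ≈ 12.704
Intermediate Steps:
N = 7/3 (N = 2 + (2 - (1 - 4*6*0*(-3 + 3*6)))/3 = 2 + (2 - (1 - 0*(-3 + 18)))/3 = 2 + (2 - (1 - 0*15))/3 = 2 + (2 - (1 - 4*0))/3 = 2 + (2 - (1 + 0))/3 = 2 + (2 - 1*1)/3 = 2 + (2 - 1)/3 = 2 + (⅓)*1 = 2 + ⅓ = 7/3 ≈ 2.3333)
N³ = (7/3)³ = 343/27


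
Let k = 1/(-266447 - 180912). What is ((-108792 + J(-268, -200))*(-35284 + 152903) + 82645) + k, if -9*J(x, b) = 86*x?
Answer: -50306606504872694/4026231 ≈ -1.2495e+10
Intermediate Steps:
k = -1/447359 (k = 1/(-447359) = -1/447359 ≈ -2.2353e-6)
J(x, b) = -86*x/9
((-108792 + J(-268, -200))*(-35284 + 152903) + 82645) + k = ((-108792 - 86/9*(-268))*(-35284 + 152903) + 82645) - 1/447359 = ((-108792 + 23048/9)*117619 + 82645) - 1/447359 = (-956080/9*117619 + 82645) - 1/447359 = (-112453173520/9 + 82645) - 1/447359 = -112452429715/9 - 1/447359 = -50306606504872694/4026231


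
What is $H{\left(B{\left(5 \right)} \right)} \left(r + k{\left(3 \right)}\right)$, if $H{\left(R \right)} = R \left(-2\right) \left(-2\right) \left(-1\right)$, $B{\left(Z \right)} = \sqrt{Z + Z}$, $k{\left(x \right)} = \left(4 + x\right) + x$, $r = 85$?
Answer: $- 380 \sqrt{10} \approx -1201.7$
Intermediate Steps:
$k{\left(x \right)} = 4 + 2 x$
$B{\left(Z \right)} = \sqrt{2} \sqrt{Z}$ ($B{\left(Z \right)} = \sqrt{2 Z} = \sqrt{2} \sqrt{Z}$)
$H{\left(R \right)} = - 4 R$ ($H{\left(R \right)} = - 2 R \left(-2\right) \left(-1\right) = 4 R \left(-1\right) = - 4 R$)
$H{\left(B{\left(5 \right)} \right)} \left(r + k{\left(3 \right)}\right) = - 4 \sqrt{2} \sqrt{5} \left(85 + \left(4 + 2 \cdot 3\right)\right) = - 4 \sqrt{10} \left(85 + \left(4 + 6\right)\right) = - 4 \sqrt{10} \left(85 + 10\right) = - 4 \sqrt{10} \cdot 95 = - 380 \sqrt{10}$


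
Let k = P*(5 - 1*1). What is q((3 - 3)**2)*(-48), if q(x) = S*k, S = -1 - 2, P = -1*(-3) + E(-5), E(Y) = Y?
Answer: -1152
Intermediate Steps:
P = -2 (P = -1*(-3) - 5 = 3 - 5 = -2)
k = -8 (k = -2*(5 - 1*1) = -2*(5 - 1) = -2*4 = -8)
S = -3
q(x) = 24 (q(x) = -3*(-8) = 24)
q((3 - 3)**2)*(-48) = 24*(-48) = -1152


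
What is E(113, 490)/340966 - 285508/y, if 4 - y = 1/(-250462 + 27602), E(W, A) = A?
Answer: -10847545446317995/151975536003 ≈ -71377.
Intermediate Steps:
y = 891441/222860 (y = 4 - 1/(-250462 + 27602) = 4 - 1/(-222860) = 4 - 1*(-1/222860) = 4 + 1/222860 = 891441/222860 ≈ 4.0000)
E(113, 490)/340966 - 285508/y = 490/340966 - 285508/891441/222860 = 490*(1/340966) - 285508*222860/891441 = 245/170483 - 63628312880/891441 = -10847545446317995/151975536003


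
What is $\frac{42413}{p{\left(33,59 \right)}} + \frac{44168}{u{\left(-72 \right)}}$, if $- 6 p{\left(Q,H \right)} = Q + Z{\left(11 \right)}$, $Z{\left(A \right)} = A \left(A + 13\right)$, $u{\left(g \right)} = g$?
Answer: $- \frac{16173}{11} \approx -1470.3$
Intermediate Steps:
$Z{\left(A \right)} = A \left(13 + A\right)$
$p{\left(Q,H \right)} = -44 - \frac{Q}{6}$ ($p{\left(Q,H \right)} = - \frac{Q + 11 \left(13 + 11\right)}{6} = - \frac{Q + 11 \cdot 24}{6} = - \frac{Q + 264}{6} = - \frac{264 + Q}{6} = -44 - \frac{Q}{6}$)
$\frac{42413}{p{\left(33,59 \right)}} + \frac{44168}{u{\left(-72 \right)}} = \frac{42413}{-44 - \frac{11}{2}} + \frac{44168}{-72} = \frac{42413}{-44 - \frac{11}{2}} + 44168 \left(- \frac{1}{72}\right) = \frac{42413}{- \frac{99}{2}} - \frac{5521}{9} = 42413 \left(- \frac{2}{99}\right) - \frac{5521}{9} = - \frac{84826}{99} - \frac{5521}{9} = - \frac{16173}{11}$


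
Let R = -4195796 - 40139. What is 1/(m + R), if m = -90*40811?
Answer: -1/7908925 ≈ -1.2644e-7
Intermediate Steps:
R = -4235935
m = -3672990
1/(m + R) = 1/(-3672990 - 4235935) = 1/(-7908925) = -1/7908925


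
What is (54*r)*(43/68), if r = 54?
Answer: 31347/17 ≈ 1843.9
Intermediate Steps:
(54*r)*(43/68) = (54*54)*(43/68) = 2916*(43*(1/68)) = 2916*(43/68) = 31347/17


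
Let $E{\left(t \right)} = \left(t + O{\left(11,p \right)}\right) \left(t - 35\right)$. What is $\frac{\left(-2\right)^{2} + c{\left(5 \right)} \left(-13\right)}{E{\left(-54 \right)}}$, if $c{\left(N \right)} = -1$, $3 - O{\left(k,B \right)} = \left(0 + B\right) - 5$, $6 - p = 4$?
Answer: $\frac{17}{4272} \approx 0.0039794$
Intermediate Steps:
$p = 2$ ($p = 6 - 4 = 2$)
$O{\left(k,B \right)} = 8 - B$ ($O{\left(k,B \right)} = 3 - \left(\left(0 + B\right) - 5\right) = 3 - \left(B - 5\right) = 3 - \left(-5 + B\right) = 8 - B$)
$E{\left(t \right)} = \left(-35 + t\right) \left(6 + t\right)$ ($E{\left(t \right)} = \left(t + \left(8 - 2\right)\right) \left(t - 35\right) = \left(t + \left(8 - 2\right)\right) \left(-35 + t\right) = \left(t + 6\right) \left(-35 + t\right) = \left(6 + t\right) \left(-35 + t\right) = \left(-35 + t\right) \left(6 + t\right)$)
$\frac{\left(-2\right)^{2} + c{\left(5 \right)} \left(-13\right)}{E{\left(-54 \right)}} = \frac{\left(-2\right)^{2} - -13}{-210 + \left(-54\right)^{2} - -1566} = \frac{4 + 13}{-210 + 2916 + 1566} = \frac{17}{4272}$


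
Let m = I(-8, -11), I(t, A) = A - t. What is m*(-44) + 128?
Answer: 260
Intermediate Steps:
m = -3 (m = -11 - 1*(-8) = -11 + 8 = -3)
m*(-44) + 128 = -3*(-44) + 128 = 132 + 128 = 260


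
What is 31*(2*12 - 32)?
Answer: -248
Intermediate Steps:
31*(2*12 - 32) = 31*(24 - 32) = 31*(-8) = -248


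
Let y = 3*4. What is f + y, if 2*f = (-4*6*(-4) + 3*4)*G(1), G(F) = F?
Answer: 66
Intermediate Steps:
f = 54 (f = ((-4*6*(-4) + 3*4)*1)/2 = ((-24*(-4) + 12)*1)/2 = ((96 + 12)*1)/2 = (108*1)/2 = (½)*108 = 54)
y = 12
f + y = 54 + 12 = 66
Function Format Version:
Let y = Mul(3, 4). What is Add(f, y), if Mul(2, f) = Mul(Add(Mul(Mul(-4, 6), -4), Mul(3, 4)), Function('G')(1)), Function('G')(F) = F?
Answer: 66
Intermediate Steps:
f = 54 (f = Mul(Rational(1, 2), Mul(Add(Mul(Mul(-4, 6), -4), Mul(3, 4)), 1)) = Mul(Rational(1, 2), Mul(Add(Mul(-24, -4), 12), 1)) = Mul(Rational(1, 2), Mul(Add(96, 12), 1)) = Mul(Rational(1, 2), Mul(108, 1)) = Mul(Rational(1, 2), 108) = 54)
y = 12
Add(f, y) = Add(54, 12) = 66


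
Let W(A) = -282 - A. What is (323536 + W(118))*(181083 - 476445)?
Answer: -95442095232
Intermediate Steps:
(323536 + W(118))*(181083 - 476445) = (323536 + (-282 - 1*118))*(181083 - 476445) = (323536 + (-282 - 118))*(-295362) = (323536 - 400)*(-295362) = 323136*(-295362) = -95442095232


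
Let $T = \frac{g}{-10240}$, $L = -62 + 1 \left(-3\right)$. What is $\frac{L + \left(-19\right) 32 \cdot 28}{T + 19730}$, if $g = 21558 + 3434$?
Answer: $- \frac{5468480}{6312819} \approx -0.86625$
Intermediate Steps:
$L = -65$ ($L = -62 - 3 = -65$)
$g = 24992$
$T = - \frac{781}{320}$ ($T = \frac{24992}{-10240} = 24992 \left(- \frac{1}{10240}\right) = - \frac{781}{320} \approx -2.4406$)
$\frac{L + \left(-19\right) 32 \cdot 28}{T + 19730} = \frac{-65 + \left(-19\right) 32 \cdot 28}{- \frac{781}{320} + 19730} = \frac{-65 - 17024}{\frac{6312819}{320}} = \left(-65 - 17024\right) \frac{320}{6312819} = \left(-17089\right) \frac{320}{6312819} = - \frac{5468480}{6312819}$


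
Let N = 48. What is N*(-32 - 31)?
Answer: -3024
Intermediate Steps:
N*(-32 - 31) = 48*(-32 - 31) = 48*(-63) = -3024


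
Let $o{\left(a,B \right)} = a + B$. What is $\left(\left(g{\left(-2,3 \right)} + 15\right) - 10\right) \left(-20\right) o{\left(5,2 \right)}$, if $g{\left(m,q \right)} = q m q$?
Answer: $1820$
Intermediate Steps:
$g{\left(m,q \right)} = m q^{2}$ ($g{\left(m,q \right)} = m q q = m q^{2}$)
$o{\left(a,B \right)} = B + a$
$\left(\left(g{\left(-2,3 \right)} + 15\right) - 10\right) \left(-20\right) o{\left(5,2 \right)} = \left(\left(- 2 \cdot 3^{2} + 15\right) - 10\right) \left(-20\right) \left(2 + 5\right) = \left(\left(\left(-2\right) 9 + 15\right) - 10\right) \left(-20\right) 7 = \left(\left(-18 + 15\right) - 10\right) \left(-20\right) 7 = \left(-3 - 10\right) \left(-20\right) 7 = \left(-13\right) \left(-20\right) 7 = 260 \cdot 7 = 1820$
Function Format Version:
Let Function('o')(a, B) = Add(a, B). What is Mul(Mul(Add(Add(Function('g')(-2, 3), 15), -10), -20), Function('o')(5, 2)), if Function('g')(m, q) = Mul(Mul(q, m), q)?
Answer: 1820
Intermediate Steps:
Function('g')(m, q) = Mul(m, Pow(q, 2)) (Function('g')(m, q) = Mul(Mul(m, q), q) = Mul(m, Pow(q, 2)))
Function('o')(a, B) = Add(B, a)
Mul(Mul(Add(Add(Function('g')(-2, 3), 15), -10), -20), Function('o')(5, 2)) = Mul(Mul(Add(Add(Mul(-2, Pow(3, 2)), 15), -10), -20), Add(2, 5)) = Mul(Mul(Add(Add(Mul(-2, 9), 15), -10), -20), 7) = Mul(Mul(Add(Add(-18, 15), -10), -20), 7) = Mul(Mul(Add(-3, -10), -20), 7) = Mul(Mul(-13, -20), 7) = Mul(260, 7) = 1820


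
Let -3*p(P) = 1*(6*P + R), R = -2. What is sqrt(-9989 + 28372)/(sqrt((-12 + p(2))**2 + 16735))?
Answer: 3*sqrt(2807653973)/152731 ≈ 1.0408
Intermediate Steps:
p(P) = 2/3 - 2*P (p(P) = -(6*P - 2)/3 = -(-2 + 6*P)/3 = 2/3 - 2*P)
sqrt(-9989 + 28372)/(sqrt((-12 + p(2))**2 + 16735)) = sqrt(-9989 + 28372)/(sqrt((-12 + (2/3 - 2*2))**2 + 16735)) = sqrt(18383)/(sqrt((-12 + (2/3 - 4))**2 + 16735)) = sqrt(18383)/(sqrt((-12 - 10/3)**2 + 16735)) = sqrt(18383)/(sqrt((-46/3)**2 + 16735)) = sqrt(18383)/(sqrt(2116/9 + 16735)) = sqrt(18383)/(sqrt(152731/9)) = sqrt(18383)/((sqrt(152731)/3)) = sqrt(18383)*(3*sqrt(152731)/152731) = 3*sqrt(2807653973)/152731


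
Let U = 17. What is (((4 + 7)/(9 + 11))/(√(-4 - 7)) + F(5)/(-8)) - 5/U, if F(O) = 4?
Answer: -27/34 - I*√11/20 ≈ -0.79412 - 0.16583*I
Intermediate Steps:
(((4 + 7)/(9 + 11))/(√(-4 - 7)) + F(5)/(-8)) - 5/U = (((4 + 7)/(9 + 11))/(√(-4 - 7)) + 4/(-8)) - 5/17 = ((11/20)/(√(-11)) + 4*(-⅛)) + (1/17)*(-5) = ((11*(1/20))/((I*√11)) - ½) - 5/17 = (11*(-I*√11/11)/20 - ½) - 5/17 = (-I*√11/20 - ½) - 5/17 = (-½ - I*√11/20) - 5/17 = -27/34 - I*√11/20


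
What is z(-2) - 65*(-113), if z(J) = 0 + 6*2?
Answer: 7357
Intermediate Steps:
z(J) = 12 (z(J) = 0 + 12 = 12)
z(-2) - 65*(-113) = 12 - 65*(-113) = 12 + 7345 = 7357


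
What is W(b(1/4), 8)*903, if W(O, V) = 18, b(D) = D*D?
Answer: 16254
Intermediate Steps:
b(D) = D²
W(b(1/4), 8)*903 = 18*903 = 16254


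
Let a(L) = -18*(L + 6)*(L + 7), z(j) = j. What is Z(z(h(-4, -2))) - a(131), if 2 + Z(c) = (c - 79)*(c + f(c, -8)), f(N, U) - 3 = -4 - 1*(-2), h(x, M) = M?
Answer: 340387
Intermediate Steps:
f(N, U) = 1 (f(N, U) = 3 + (-4 - 1*(-2)) = 3 + (-4 + 2) = 3 - 2 = 1)
Z(c) = -2 + (1 + c)*(-79 + c) (Z(c) = -2 + (c - 79)*(c + 1) = -2 + (-79 + c)*(1 + c) = -2 + (1 + c)*(-79 + c))
a(L) = -18*(6 + L)*(7 + L)
Z(z(h(-4, -2))) - a(131) = (-81 + (-2)**2 - 78*(-2)) - (-756 - 234*131 - 18*131**2) = (-81 + 4 + 156) - (-756 - 30654 - 18*17161) = 79 - (-756 - 30654 - 308898) = 79 - 1*(-340308) = 79 + 340308 = 340387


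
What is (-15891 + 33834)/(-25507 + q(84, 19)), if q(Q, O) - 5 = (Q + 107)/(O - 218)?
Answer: -3570657/5075089 ≈ -0.70357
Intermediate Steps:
q(Q, O) = 5 + (107 + Q)/(-218 + O) (q(Q, O) = 5 + (Q + 107)/(O - 218) = 5 + (107 + Q)/(-218 + O))
(-15891 + 33834)/(-25507 + q(84, 19)) = (-15891 + 33834)/(-25507 + (-983 + 84 + 5*19)/(-218 + 19)) = 17943/(-25507 + (-983 + 84 + 95)/(-199)) = 17943/(-25507 - 1/199*(-804)) = 17943/(-25507 + 804/199) = 17943/(-5075089/199) = 17943*(-199/5075089) = -3570657/5075089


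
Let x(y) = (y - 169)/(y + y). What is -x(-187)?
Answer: -178/187 ≈ -0.95187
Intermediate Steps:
x(y) = (-169 + y)/(2*y) (x(y) = (-169 + y)/((2*y)) = (-169 + y)*(1/(2*y)) = (-169 + y)/(2*y))
-x(-187) = -(-169 - 187)/(2*(-187)) = -(-1)*(-356)/(2*187) = -1*178/187 = -178/187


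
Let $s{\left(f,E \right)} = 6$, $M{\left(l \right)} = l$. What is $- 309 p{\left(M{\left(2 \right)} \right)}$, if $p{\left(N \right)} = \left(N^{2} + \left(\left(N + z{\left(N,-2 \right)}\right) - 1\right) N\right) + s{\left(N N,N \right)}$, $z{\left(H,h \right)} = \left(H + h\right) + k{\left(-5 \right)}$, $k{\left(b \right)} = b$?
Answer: $-618$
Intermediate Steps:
$z{\left(H,h \right)} = -5 + H + h$ ($z{\left(H,h \right)} = \left(H + h\right) - 5 = -5 + H + h$)
$p{\left(N \right)} = 6 + N^{2} + N \left(-8 + 2 N\right)$ ($p{\left(N \right)} = \left(N^{2} + \left(\left(N - \left(7 - N\right)\right) - 1\right) N\right) + 6 = \left(N^{2} + \left(\left(N + \left(-7 + N\right)\right) - 1\right) N\right) + 6 = \left(N^{2} + \left(\left(-7 + 2 N\right) - 1\right) N\right) + 6 = \left(N^{2} + \left(-8 + 2 N\right) N\right) + 6 = \left(N^{2} + N \left(-8 + 2 N\right)\right) + 6 = 6 + N^{2} + N \left(-8 + 2 N\right)$)
$- 309 p{\left(M{\left(2 \right)} \right)} = - 309 \left(6 - 16 + 3 \cdot 2^{2}\right) = - 309 \left(6 - 16 + 3 \cdot 4\right) = - 309 \left(6 - 16 + 12\right) = \left(-309\right) 2 = -618$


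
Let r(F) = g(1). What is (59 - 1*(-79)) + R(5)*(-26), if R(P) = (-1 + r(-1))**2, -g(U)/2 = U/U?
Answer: -96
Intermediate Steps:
g(U) = -2 (g(U) = -2*U/U = -2*1 = -2)
r(F) = -2
R(P) = 9 (R(P) = (-1 - 2)**2 = (-3)**2 = 9)
(59 - 1*(-79)) + R(5)*(-26) = (59 - 1*(-79)) + 9*(-26) = (59 + 79) - 234 = 138 - 234 = -96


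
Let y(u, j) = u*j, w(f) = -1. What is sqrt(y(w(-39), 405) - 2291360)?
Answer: I*sqrt(2291765) ≈ 1513.9*I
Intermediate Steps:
y(u, j) = j*u
sqrt(y(w(-39), 405) - 2291360) = sqrt(405*(-1) - 2291360) = sqrt(-405 - 2291360) = sqrt(-2291765) = I*sqrt(2291765)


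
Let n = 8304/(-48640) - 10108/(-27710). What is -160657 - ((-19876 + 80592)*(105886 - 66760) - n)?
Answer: -20012810450937637/8423840 ≈ -2.3757e+9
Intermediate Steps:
n = 1634683/8423840 (n = 8304*(-1/48640) - 10108*(-1/27710) = -519/3040 + 5054/13855 = 1634683/8423840 ≈ 0.19405)
-160657 - ((-19876 + 80592)*(105886 - 66760) - n) = -160657 - ((-19876 + 80592)*(105886 - 66760) - 1*1634683/8423840) = -160657 - (60716*39126 - 1634683/8423840) = -160657 - (2375574216 - 1634683/8423840) = -160657 - 1*20011457102074757/8423840 = -160657 - 20011457102074757/8423840 = -20012810450937637/8423840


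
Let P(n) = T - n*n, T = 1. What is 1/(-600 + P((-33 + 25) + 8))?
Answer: -1/599 ≈ -0.0016694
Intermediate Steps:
P(n) = 1 - n**2 (P(n) = 1 - n*n = 1 - n**2)
1/(-600 + P((-33 + 25) + 8)) = 1/(-600 + (1 - ((-33 + 25) + 8)**2)) = 1/(-600 + (1 - (-8 + 8)**2)) = 1/(-600 + (1 - 1*0**2)) = 1/(-600 + (1 - 1*0)) = 1/(-600 + (1 + 0)) = 1/(-600 + 1) = 1/(-599) = -1/599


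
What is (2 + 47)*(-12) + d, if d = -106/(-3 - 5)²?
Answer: -18869/32 ≈ -589.66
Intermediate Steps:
d = -53/32 (d = -106/((-8)²) = -106/64 = -106*1/64 = -53/32 ≈ -1.6563)
(2 + 47)*(-12) + d = (2 + 47)*(-12) - 53/32 = 49*(-12) - 53/32 = -588 - 53/32 = -18869/32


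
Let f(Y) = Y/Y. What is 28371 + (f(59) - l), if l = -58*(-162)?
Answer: 18976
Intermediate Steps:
l = 9396
f(Y) = 1
28371 + (f(59) - l) = 28371 + (1 - 1*9396) = 28371 + (1 - 9396) = 28371 - 9395 = 18976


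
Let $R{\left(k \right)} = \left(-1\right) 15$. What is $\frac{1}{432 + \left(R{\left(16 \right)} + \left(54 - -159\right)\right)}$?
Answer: $\frac{1}{630} \approx 0.0015873$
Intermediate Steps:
$R{\left(k \right)} = -15$
$\frac{1}{432 + \left(R{\left(16 \right)} + \left(54 - -159\right)\right)} = \frac{1}{432 + \left(-15 + \left(54 - -159\right)\right)} = \frac{1}{432 + \left(-15 + \left(54 + 159\right)\right)} = \frac{1}{432 + \left(-15 + 213\right)} = \frac{1}{432 + 198} = \frac{1}{630}$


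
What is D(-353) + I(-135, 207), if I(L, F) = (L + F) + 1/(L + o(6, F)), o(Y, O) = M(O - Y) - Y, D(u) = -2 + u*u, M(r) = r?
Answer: 7480741/60 ≈ 1.2468e+5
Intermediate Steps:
D(u) = -2 + u**2
o(Y, O) = O - 2*Y (o(Y, O) = (O - Y) - Y = O - 2*Y)
I(L, F) = F + L + 1/(-12 + F + L) (I(L, F) = (L + F) + 1/(L + (F - 2*6)) = (F + L) + 1/(L + (F - 12)) = (F + L) + 1/(L + (-12 + F)) = (F + L) + 1/(-12 + F + L) = F + L + 1/(-12 + F + L))
D(-353) + I(-135, 207) = (-2 + (-353)**2) + (1 + (-135)**2 + 207*(-135) + 207*(-12 + 207) - 135*(-12 + 207))/(-12 + 207 - 135) = (-2 + 124609) + (1 + 18225 - 27945 + 207*195 - 135*195)/60 = 124607 + (1 + 18225 - 27945 + 40365 - 26325)/60 = 124607 + (1/60)*4321 = 124607 + 4321/60 = 7480741/60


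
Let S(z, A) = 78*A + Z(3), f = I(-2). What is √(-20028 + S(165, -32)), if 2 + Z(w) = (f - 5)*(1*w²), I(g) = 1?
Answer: I*√22562 ≈ 150.21*I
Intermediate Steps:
f = 1
Z(w) = -2 - 4*w² (Z(w) = -2 + (1 - 5)*(1*w²) = -2 - 4*w²)
S(z, A) = -38 + 78*A (S(z, A) = 78*A + (-2 - 4*3²) = 78*A + (-2 - 4*9) = 78*A + (-2 - 36) = 78*A - 38 = -38 + 78*A)
√(-20028 + S(165, -32)) = √(-20028 + (-38 + 78*(-32))) = √(-20028 + (-38 - 2496)) = √(-20028 - 2534) = √(-22562) = I*√22562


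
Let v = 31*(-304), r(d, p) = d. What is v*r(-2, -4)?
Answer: 18848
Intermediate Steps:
v = -9424
v*r(-2, -4) = -9424*(-2) = 18848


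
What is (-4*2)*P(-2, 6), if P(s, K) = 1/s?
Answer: 4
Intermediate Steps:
(-4*2)*P(-2, 6) = -4*2/(-2) = -8*(-½) = 4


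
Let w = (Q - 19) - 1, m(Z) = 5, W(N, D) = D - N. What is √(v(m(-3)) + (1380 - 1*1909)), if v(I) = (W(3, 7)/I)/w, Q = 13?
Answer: I*√648165/35 ≈ 23.002*I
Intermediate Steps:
w = -7 (w = (13 - 19) - 1 = -6 - 1 = -7)
v(I) = -4/(7*I) (v(I) = ((7 - 1*3)/I)/(-7) = ((7 - 3)/I)*(-⅐) = (4/I)*(-⅐) = -4/(7*I))
√(v(m(-3)) + (1380 - 1*1909)) = √(-4/7/5 + (1380 - 1*1909)) = √(-4/7*⅕ + (1380 - 1909)) = √(-4/35 - 529) = √(-18519/35) = I*√648165/35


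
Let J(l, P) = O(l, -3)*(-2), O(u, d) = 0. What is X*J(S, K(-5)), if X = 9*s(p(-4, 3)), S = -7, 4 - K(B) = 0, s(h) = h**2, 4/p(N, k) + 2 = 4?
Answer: 0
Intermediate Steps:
p(N, k) = 2 (p(N, k) = 4/(-2 + 4) = 4/2 = 4*(1/2) = 2)
K(B) = 4 (K(B) = 4 - 1*0 = 4 + 0 = 4)
J(l, P) = 0 (J(l, P) = 0*(-2) = 0)
X = 36 (X = 9*2**2 = 9*4 = 36)
X*J(S, K(-5)) = 36*0 = 0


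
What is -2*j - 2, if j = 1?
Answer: -4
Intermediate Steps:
-2*j - 2 = -2*1 - 2 = -2 - 2 = -4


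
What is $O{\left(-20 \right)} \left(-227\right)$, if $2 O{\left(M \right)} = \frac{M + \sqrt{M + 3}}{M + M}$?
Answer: $- \frac{227}{4} + \frac{227 i \sqrt{17}}{80} \approx -56.75 + 11.699 i$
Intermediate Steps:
$O{\left(M \right)} = \frac{M + \sqrt{3 + M}}{4 M}$ ($O{\left(M \right)} = \frac{\left(M + \sqrt{M + 3}\right) \frac{1}{M + M}}{2} = \frac{\left(M + \sqrt{3 + M}\right) \frac{1}{2 M}}{2} = \frac{\frac{1}{2} \frac{1}{M} \left(M + \sqrt{3 + M}\right)}{2} = \frac{M + \sqrt{3 + M}}{4 M}$)
$O{\left(-20 \right)} \left(-227\right) = \frac{-20 + \sqrt{3 - 20}}{4 \left(-20\right)} \left(-227\right) = \frac{1}{4} \left(- \frac{1}{20}\right) \left(-20 + \sqrt{-17}\right) \left(-227\right) = \frac{1}{4} \left(- \frac{1}{20}\right) \left(-20 + i \sqrt{17}\right) \left(-227\right) = \left(\frac{1}{4} - \frac{i \sqrt{17}}{80}\right) \left(-227\right) = - \frac{227}{4} + \frac{227 i \sqrt{17}}{80}$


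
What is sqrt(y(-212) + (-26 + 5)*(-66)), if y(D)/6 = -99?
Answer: 6*sqrt(22) ≈ 28.142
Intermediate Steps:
y(D) = -594 (y(D) = 6*(-99) = -594)
sqrt(y(-212) + (-26 + 5)*(-66)) = sqrt(-594 + (-26 + 5)*(-66)) = sqrt(-594 - 21*(-66)) = sqrt(-594 + 1386) = sqrt(792) = 6*sqrt(22)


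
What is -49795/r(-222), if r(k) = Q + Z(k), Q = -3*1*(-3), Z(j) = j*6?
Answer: 49795/1323 ≈ 37.638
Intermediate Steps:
Z(j) = 6*j
Q = 9 (Q = -3*(-3) = 9)
r(k) = 9 + 6*k
-49795/r(-222) = -49795/(9 + 6*(-222)) = -49795/(9 - 1332) = -49795/(-1323) = -49795*(-1/1323) = 49795/1323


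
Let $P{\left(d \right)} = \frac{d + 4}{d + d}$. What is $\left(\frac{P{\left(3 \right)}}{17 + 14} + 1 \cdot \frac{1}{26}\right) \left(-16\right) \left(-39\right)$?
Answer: $\frac{1472}{31} \approx 47.484$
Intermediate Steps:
$P{\left(d \right)} = \frac{4 + d}{2 d}$
$\left(\frac{P{\left(3 \right)}}{17 + 14} + 1 \cdot \frac{1}{26}\right) \left(-16\right) \left(-39\right) = \left(\frac{\frac{1}{2} \cdot \frac{1}{3} \left(4 + 3\right)}{17 + 14} + 1 \cdot \frac{1}{26}\right) \left(-16\right) \left(-39\right) = \left(\frac{\frac{1}{2} \cdot \frac{1}{3} \cdot 7}{31} + 1 \cdot \frac{1}{26}\right) \left(-16\right) \left(-39\right) = \left(\frac{7}{6} \cdot \frac{1}{31} + \frac{1}{26}\right) \left(-16\right) \left(-39\right) = \left(\frac{7}{186} + \frac{1}{26}\right) \left(-16\right) \left(-39\right) = \frac{92}{1209} \left(-16\right) \left(-39\right) = \left(- \frac{1472}{1209}\right) \left(-39\right) = \frac{1472}{31}$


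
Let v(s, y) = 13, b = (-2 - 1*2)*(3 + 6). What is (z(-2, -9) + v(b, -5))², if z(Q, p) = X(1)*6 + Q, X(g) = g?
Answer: 289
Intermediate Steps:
z(Q, p) = 6 + Q (z(Q, p) = 1*6 + Q = 6 + Q)
b = -36 (b = (-2 - 2)*9 = -4*9 = -36)
(z(-2, -9) + v(b, -5))² = ((6 - 2) + 13)² = (4 + 13)² = 17² = 289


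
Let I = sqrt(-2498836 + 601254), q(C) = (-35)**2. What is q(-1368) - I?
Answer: 1225 - I*sqrt(1897582) ≈ 1225.0 - 1377.5*I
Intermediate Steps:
q(C) = 1225
I = I*sqrt(1897582) (I = sqrt(-1897582) = I*sqrt(1897582) ≈ 1377.5*I)
q(-1368) - I = 1225 - I*sqrt(1897582)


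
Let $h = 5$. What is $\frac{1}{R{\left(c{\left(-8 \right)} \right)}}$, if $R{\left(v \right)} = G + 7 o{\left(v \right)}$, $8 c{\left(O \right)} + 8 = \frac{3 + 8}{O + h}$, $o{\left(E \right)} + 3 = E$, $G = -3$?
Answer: $- \frac{24}{821} \approx -0.029233$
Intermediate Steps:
$o{\left(E \right)} = -3 + E$
$c{\left(O \right)} = -1 + \frac{11}{8 \left(5 + O\right)}$ ($c{\left(O \right)} = -1 + \frac{\left(3 + 8\right) \frac{1}{O + 5}}{8} = -1 + \frac{11 \frac{1}{5 + O}}{8} = -1 + \frac{11}{8 \left(5 + O\right)}$)
$R{\left(v \right)} = -24 + 7 v$ ($R{\left(v \right)} = -3 + 7 \left(-3 + v\right) = -3 + \left(-21 + 7 v\right) = -24 + 7 v$)
$\frac{1}{R{\left(c{\left(-8 \right)} \right)}} = \frac{1}{-24 + 7 \frac{- \frac{29}{8} - -8}{5 - 8}} = \frac{1}{-24 + 7 \frac{- \frac{29}{8} + 8}{-3}} = \frac{1}{-24 + 7 \left(\left(- \frac{1}{3}\right) \frac{35}{8}\right)} = \frac{1}{-24 + 7 \left(- \frac{35}{24}\right)} = \frac{1}{-24 - \frac{245}{24}} = \frac{1}{- \frac{821}{24}} = - \frac{24}{821}$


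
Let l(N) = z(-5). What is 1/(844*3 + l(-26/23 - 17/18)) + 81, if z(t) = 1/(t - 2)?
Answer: 1435570/17723 ≈ 81.000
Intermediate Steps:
z(t) = 1/(-2 + t)
l(N) = -⅐ (l(N) = 1/(-2 - 5) = 1/(-7) = -⅐)
1/(844*3 + l(-26/23 - 17/18)) + 81 = 1/(844*3 - ⅐) + 81 = 1/(2532 - ⅐) + 81 = 1/(17723/7) + 81 = 7/17723 + 81 = 1435570/17723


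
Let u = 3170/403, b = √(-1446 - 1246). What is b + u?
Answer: 3170/403 + 2*I*√673 ≈ 7.866 + 51.884*I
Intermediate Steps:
b = 2*I*√673 (b = √(-2692) = 2*I*√673 ≈ 51.884*I)
u = 3170/403 (u = 3170*(1/403) = 3170/403 ≈ 7.8660)
b + u = 2*I*√673 + 3170/403 = 3170/403 + 2*I*√673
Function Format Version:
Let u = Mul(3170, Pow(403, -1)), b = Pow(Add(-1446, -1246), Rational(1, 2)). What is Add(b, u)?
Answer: Add(Rational(3170, 403), Mul(2, I, Pow(673, Rational(1, 2)))) ≈ Add(7.8660, Mul(51.884, I))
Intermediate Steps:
b = Mul(2, I, Pow(673, Rational(1, 2))) (b = Pow(-2692, Rational(1, 2)) = Mul(2, I, Pow(673, Rational(1, 2))) ≈ Mul(51.884, I))
u = Rational(3170, 403) (u = Mul(3170, Rational(1, 403)) = Rational(3170, 403) ≈ 7.8660)
Add(b, u) = Add(Mul(2, I, Pow(673, Rational(1, 2))), Rational(3170, 403)) = Add(Rational(3170, 403), Mul(2, I, Pow(673, Rational(1, 2))))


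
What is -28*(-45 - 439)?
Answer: 13552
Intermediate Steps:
-28*(-45 - 439) = -28*(-484) = 13552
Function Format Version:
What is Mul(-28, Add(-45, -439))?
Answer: 13552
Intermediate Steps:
Mul(-28, Add(-45, -439)) = Mul(-28, -484) = 13552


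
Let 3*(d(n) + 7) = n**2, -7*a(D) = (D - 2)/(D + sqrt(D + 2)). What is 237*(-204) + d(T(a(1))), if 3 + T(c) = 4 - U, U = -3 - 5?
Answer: -48328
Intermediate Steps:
U = -8
a(D) = -(-2 + D)/(7*(D + sqrt(2 + D))) (a(D) = -(D - 2)/(7*(D + sqrt(D + 2))) = -(-2 + D)/(7*(D + sqrt(2 + D))))
T(c) = 9 (T(c) = -3 + (4 - 1*(-8)) = -3 + (4 + 8) = -3 + 12 = 9)
d(n) = -7 + n**2/3
237*(-204) + d(T(a(1))) = 237*(-204) + (-7 + (1/3)*9**2) = -48348 + (-7 + (1/3)*81) = -48348 + (-7 + 27) = -48348 + 20 = -48328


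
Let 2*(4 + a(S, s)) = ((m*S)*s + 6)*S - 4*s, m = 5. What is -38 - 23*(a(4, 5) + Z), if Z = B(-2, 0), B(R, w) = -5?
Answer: -4477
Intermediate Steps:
Z = -5
a(S, s) = -4 - 2*s + S*(6 + 5*S*s)/2 (a(S, s) = -4 + (((5*S)*s + 6)*S - 4*s)/2 = -4 + ((5*S*s + 6)*S - 4*s)/2 = -4 + ((6 + 5*S*s)*S - 4*s)/2 = -4 + (S*(6 + 5*S*s) - 4*s)/2 = -4 + (-4*s + S*(6 + 5*S*s))/2 = -4 + (-2*s + S*(6 + 5*S*s)/2) = -4 - 2*s + S*(6 + 5*S*s)/2)
-38 - 23*(a(4, 5) + Z) = -38 - 23*((-4 - 2*5 + 3*4 + (5/2)*5*4²) - 5) = -38 - 23*((-4 - 10 + 12 + (5/2)*5*16) - 5) = -38 - 23*((-4 - 10 + 12 + 200) - 5) = -38 - 23*(198 - 5) = -38 - 23*193 = -38 - 4439 = -4477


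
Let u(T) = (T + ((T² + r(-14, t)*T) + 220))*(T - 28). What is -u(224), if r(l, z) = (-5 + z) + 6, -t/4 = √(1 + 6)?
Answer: -9965424 + 175616*√7 ≈ -9.5008e+6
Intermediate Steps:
t = -4*√7 (t = -4*√(1 + 6) = -4*√7 ≈ -10.583)
r(l, z) = 1 + z
u(T) = (-28 + T)*(220 + T + T² + T*(1 - 4*√7)) (u(T) = (T + ((T² + (1 - 4*√7)*T) + 220))*(T - 28) = (T + ((T² + T*(1 - 4*√7)) + 220))*(-28 + T) = (T + (220 + T² + T*(1 - 4*√7)))*(-28 + T) = (220 + T + T² + T*(1 - 4*√7))*(-28 + T) = (-28 + T)*(220 + T + T² + T*(1 - 4*√7)))
-u(224) = -(-6160 + 224³ - 26*224² + 164*224 - 4*√7*224² + 112*224*√7) = -(-6160 + 11239424 - 26*50176 + 36736 - 4*√7*50176 + 25088*√7) = -(-6160 + 11239424 - 1304576 + 36736 - 200704*√7 + 25088*√7) = -(9965424 - 175616*√7) = -9965424 + 175616*√7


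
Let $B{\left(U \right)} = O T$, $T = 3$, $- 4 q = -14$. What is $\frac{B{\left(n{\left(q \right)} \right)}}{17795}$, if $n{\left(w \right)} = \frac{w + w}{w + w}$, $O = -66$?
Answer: $- \frac{198}{17795} \approx -0.011127$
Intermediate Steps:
$q = \frac{7}{2}$ ($q = \left(- \frac{1}{4}\right) \left(-14\right) = \frac{7}{2} \approx 3.5$)
$n{\left(w \right)} = 1$ ($n{\left(w \right)} = \frac{2 w}{2 w} = 2 w \frac{1}{2 w} = 1$)
$B{\left(U \right)} = -198$ ($B{\left(U \right)} = \left(-66\right) 3 = -198$)
$\frac{B{\left(n{\left(q \right)} \right)}}{17795} = - \frac{198}{17795}$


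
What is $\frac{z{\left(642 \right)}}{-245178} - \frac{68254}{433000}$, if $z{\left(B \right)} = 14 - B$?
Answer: $- \frac{4115613803}{26540518500} \approx -0.15507$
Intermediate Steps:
$\frac{z{\left(642 \right)}}{-245178} - \frac{68254}{433000} = \frac{14 - 642}{-245178} - \frac{68254}{433000} = \left(14 - 642\right) \left(- \frac{1}{245178}\right) - \frac{34127}{216500} = \left(-628\right) \left(- \frac{1}{245178}\right) - \frac{34127}{216500} = \frac{314}{122589} - \frac{34127}{216500} = - \frac{4115613803}{26540518500}$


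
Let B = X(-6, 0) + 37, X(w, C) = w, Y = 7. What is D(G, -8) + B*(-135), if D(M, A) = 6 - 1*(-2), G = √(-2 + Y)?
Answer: -4177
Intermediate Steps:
G = √5 (G = √(-2 + 7) = √5 ≈ 2.2361)
D(M, A) = 8 (D(M, A) = 6 + 2 = 8)
B = 31 (B = -6 + 37 = 31)
D(G, -8) + B*(-135) = 8 + 31*(-135) = 8 - 4185 = -4177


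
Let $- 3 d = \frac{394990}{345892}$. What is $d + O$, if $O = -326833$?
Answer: $- \frac{169573577549}{518838} \approx -3.2683 \cdot 10^{5}$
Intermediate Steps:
$d = - \frac{197495}{518838}$ ($d = - \frac{394990 \cdot \frac{1}{345892}}{3} = \left(- \frac{1}{3}\right) \frac{197495}{172946} = - \frac{197495}{518838} \approx -0.38065$)
$d + O = - \frac{197495}{518838} - 326833 = - \frac{169573577549}{518838}$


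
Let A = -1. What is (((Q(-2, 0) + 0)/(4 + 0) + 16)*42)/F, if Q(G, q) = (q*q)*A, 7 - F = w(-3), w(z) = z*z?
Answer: -336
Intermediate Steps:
w(z) = z**2
F = -2 (F = 7 - 1*(-3)**2 = 7 - 1*9 = 7 - 9 = -2)
Q(G, q) = -q**2 (Q(G, q) = (q*q)*(-1) = q**2*(-1) = -q**2)
(((Q(-2, 0) + 0)/(4 + 0) + 16)*42)/F = (((-1*0**2 + 0)/(4 + 0) + 16)*42)/(-2) = (((-1*0 + 0)/4 + 16)*42)*(-1/2) = (((0 + 0)*(1/4) + 16)*42)*(-1/2) = ((0*(1/4) + 16)*42)*(-1/2) = ((0 + 16)*42)*(-1/2) = (16*42)*(-1/2) = 672*(-1/2) = -336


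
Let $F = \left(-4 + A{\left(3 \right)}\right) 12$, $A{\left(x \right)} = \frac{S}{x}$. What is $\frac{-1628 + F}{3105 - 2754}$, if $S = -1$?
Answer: $- \frac{560}{117} \approx -4.7863$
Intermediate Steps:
$A{\left(x \right)} = - \frac{1}{x}$
$F = -52$ ($F = \left(-4 - \frac{1}{3}\right) 12 = \left(- \frac{13}{3}\right) 12 = -52$)
$\frac{-1628 + F}{3105 - 2754} = \frac{-1628 - 52}{3105 - 2754} = - \frac{1680}{351} = \left(-1680\right) \frac{1}{351} = - \frac{560}{117}$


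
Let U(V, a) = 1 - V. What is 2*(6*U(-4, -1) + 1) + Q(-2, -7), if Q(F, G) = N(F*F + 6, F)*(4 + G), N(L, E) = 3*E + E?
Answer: 86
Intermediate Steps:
N(L, E) = 4*E
Q(F, G) = 4*F*(4 + G) (Q(F, G) = (4*F)*(4 + G) = 4*F*(4 + G))
2*(6*U(-4, -1) + 1) + Q(-2, -7) = 2*(6*(1 - 1*(-4)) + 1) + 4*(-2)*(4 - 7) = 2*(6*(1 + 4) + 1) + 4*(-2)*(-3) = 2*(6*5 + 1) + 24 = 2*(30 + 1) + 24 = 2*31 + 24 = 62 + 24 = 86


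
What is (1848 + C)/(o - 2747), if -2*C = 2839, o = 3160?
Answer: 857/826 ≈ 1.0375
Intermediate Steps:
C = -2839/2 (C = -1/2*2839 = -2839/2 ≈ -1419.5)
(1848 + C)/(o - 2747) = (1848 - 2839/2)/(3160 - 2747) = (857/2)/413 = (857/2)*(1/413) = 857/826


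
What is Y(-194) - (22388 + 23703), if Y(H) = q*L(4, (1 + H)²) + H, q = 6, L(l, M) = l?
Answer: -46261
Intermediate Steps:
Y(H) = 24 + H (Y(H) = 6*4 + H = 24 + H)
Y(-194) - (22388 + 23703) = (24 - 194) - (22388 + 23703) = -170 - 1*46091 = -170 - 46091 = -46261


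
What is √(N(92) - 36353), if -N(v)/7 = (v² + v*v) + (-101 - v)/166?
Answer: I*√4266794778/166 ≈ 393.5*I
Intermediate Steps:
N(v) = 707/166 - 14*v² + 7*v/166 (N(v) = -7*((v² + v*v) + (-101 - v)/166) = -7*((v² + v²) + (-101 - v)*(1/166)) = -7*(2*v² + (-101/166 - v/166)) = -7*(-101/166 + 2*v² - v/166) = 707/166 - 14*v² + 7*v/166)
√(N(92) - 36353) = √((707/166 - 14*92² + (7/166)*92) - 36353) = √((707/166 - 14*8464 + 322/83) - 36353) = √((707/166 - 118496 + 322/83) - 36353) = √(-19668985/166 - 36353) = √(-25703583/166) = I*√4266794778/166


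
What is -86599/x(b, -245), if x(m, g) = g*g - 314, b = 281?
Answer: -86599/59711 ≈ -1.4503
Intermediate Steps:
x(m, g) = -314 + g**2 (x(m, g) = g**2 - 314 = -314 + g**2)
-86599/x(b, -245) = -86599/(-314 + (-245)**2) = -86599/(-314 + 60025) = -86599/59711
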